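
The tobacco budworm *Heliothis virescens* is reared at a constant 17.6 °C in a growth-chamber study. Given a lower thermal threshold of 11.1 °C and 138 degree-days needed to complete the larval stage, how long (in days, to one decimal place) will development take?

21.2 days

Daily accumulation = 17.6 − 11.1 = 6.5 DD/day.
Duration = 138 / 6.5 = 21.231 ≈ 21.2 days.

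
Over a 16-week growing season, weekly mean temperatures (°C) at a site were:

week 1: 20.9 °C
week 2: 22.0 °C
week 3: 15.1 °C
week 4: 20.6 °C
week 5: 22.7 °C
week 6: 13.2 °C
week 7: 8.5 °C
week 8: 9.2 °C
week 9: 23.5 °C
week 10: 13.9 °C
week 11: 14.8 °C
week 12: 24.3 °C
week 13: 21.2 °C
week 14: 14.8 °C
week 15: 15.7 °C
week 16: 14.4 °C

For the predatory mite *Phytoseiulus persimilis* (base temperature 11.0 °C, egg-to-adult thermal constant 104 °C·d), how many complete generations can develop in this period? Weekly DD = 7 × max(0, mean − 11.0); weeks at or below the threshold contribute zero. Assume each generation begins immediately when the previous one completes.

6 generations

Weekly DD (7 × max(0, T̄ − 11.0)): 69.3, 77.0, 28.7, 67.2, 81.9, 15.4, 0.0, 0.0, 87.5, 20.3, 26.6, 93.1, 71.4, 26.6, 32.9, 23.8.
Season total = 721.7 DD.
Complete generations = ⌊721.7 / 104⌋ = 6.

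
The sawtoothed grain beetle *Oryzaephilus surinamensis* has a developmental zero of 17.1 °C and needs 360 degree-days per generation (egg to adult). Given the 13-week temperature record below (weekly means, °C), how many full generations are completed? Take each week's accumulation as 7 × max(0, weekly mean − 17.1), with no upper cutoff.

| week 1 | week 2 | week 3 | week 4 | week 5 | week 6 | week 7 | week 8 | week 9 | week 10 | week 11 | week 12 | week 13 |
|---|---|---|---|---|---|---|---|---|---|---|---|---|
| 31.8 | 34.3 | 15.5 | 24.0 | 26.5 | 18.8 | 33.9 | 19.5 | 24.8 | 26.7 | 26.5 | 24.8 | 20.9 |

2 generations

Weekly DD (7 × max(0, T̄ − 17.1)): 102.9, 120.4, 0.0, 48.3, 65.8, 11.9, 117.6, 16.8, 53.9, 67.2, 65.8, 53.9, 26.6.
Season total = 751.1 DD.
Complete generations = ⌊751.1 / 360⌋ = 2.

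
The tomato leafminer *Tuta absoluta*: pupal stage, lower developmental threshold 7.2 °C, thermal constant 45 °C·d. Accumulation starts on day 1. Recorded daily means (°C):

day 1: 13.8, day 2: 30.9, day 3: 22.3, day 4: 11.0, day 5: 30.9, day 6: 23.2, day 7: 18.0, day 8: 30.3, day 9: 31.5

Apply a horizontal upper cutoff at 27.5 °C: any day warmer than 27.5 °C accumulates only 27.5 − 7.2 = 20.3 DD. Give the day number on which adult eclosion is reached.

day 4

Daily DD above 7.2 °C (capped at 20.3): 6.6, 20.3, 15.1, 3.8, 20.3, 16.0, 10.8, 20.3, 20.3.
Cumulative: 6.6, 26.9, 42.0, 45.8, 66.1, 82.1, 92.9, 113.2, 133.5.
The total first reaches 45 DD on day 4.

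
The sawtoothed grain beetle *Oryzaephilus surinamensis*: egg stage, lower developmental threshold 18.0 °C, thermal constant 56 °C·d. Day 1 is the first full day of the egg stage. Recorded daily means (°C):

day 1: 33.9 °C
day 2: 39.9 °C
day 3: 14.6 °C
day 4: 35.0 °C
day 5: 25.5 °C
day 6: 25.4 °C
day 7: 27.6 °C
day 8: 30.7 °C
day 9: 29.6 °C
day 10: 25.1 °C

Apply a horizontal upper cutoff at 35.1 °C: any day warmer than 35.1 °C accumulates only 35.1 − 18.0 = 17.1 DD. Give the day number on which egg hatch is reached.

Daily DD above 18.0 °C (capped at 17.1): 15.9, 17.1, 0.0, 17.0, 7.5, 7.4, 9.6, 12.7, 11.6, 7.1.
Cumulative: 15.9, 33.0, 33.0, 50.0, 57.5, 64.9, 74.5, 87.2, 98.8, 105.9.
The total first reaches 56 DD on day 5.

day 5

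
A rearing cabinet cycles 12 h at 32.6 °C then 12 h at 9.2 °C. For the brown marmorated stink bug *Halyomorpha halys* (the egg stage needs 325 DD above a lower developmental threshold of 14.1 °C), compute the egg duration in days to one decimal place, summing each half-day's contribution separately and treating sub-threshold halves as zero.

35.1 days

Day half: max(0, 32.6 − 14.1) × 0.5 = 18.5 × 0.5 = 9.25 DD.
Night half: max(0, 9.2 − 14.1) × 0.5 = 0.0 × 0.5 = 0.00 DD.
Per 24 h: 9.25 DD/day.
Duration = 325 / 9.25 = 35.135 ≈ 35.1 days.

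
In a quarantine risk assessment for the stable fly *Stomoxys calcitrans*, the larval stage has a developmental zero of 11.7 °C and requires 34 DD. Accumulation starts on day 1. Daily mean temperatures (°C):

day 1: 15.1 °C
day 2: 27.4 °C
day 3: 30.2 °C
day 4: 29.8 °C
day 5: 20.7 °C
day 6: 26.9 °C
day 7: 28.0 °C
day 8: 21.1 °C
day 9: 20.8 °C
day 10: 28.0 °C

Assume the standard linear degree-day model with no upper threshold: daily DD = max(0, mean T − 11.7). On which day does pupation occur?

Daily DD above 11.7 °C: 3.4, 15.7, 18.5, 18.1, 9.0, 15.2, 16.3, 9.4, 9.1, 16.3.
Cumulative: 3.4, 19.1, 37.6, 55.7, 64.7, 79.9, 96.2, 105.6, 114.7, 131.0.
The total first reaches 34 DD on day 3.

day 3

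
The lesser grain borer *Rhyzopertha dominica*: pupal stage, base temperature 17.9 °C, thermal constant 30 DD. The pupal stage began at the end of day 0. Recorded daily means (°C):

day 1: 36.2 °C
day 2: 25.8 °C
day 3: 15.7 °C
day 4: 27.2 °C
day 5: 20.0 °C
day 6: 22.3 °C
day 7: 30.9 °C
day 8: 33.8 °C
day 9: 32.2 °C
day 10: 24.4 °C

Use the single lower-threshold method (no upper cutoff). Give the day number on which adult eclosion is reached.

Daily DD above 17.9 °C: 18.3, 7.9, 0.0, 9.3, 2.1, 4.4, 13.0, 15.9, 14.3, 6.5.
Cumulative: 18.3, 26.2, 26.2, 35.5, 37.6, 42.0, 55.0, 70.9, 85.2, 91.7.
The total first reaches 30 DD on day 4.

day 4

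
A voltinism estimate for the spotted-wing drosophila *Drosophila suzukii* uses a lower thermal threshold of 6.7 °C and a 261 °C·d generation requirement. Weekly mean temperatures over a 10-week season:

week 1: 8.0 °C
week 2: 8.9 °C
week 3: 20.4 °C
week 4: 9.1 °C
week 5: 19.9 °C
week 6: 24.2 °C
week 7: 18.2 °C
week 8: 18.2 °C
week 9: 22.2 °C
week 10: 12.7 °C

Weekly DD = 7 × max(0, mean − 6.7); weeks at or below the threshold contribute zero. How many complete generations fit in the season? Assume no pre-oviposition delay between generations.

Weekly DD (7 × max(0, T̄ − 6.7)): 9.1, 15.4, 95.9, 16.8, 92.4, 122.5, 80.5, 80.5, 108.5, 42.0.
Season total = 663.6 DD.
Complete generations = ⌊663.6 / 261⌋ = 2.

2 generations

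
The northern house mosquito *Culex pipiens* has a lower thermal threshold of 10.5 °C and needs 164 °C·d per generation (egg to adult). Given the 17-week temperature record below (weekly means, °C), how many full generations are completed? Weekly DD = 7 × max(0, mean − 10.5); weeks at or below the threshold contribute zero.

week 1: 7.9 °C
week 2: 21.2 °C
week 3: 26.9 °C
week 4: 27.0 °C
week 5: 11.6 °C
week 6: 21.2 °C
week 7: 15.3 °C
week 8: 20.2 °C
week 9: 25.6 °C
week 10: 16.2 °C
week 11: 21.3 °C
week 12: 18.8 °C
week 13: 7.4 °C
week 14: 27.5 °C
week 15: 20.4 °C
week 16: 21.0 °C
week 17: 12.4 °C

Weekly DD (7 × max(0, T̄ − 10.5)): 0.0, 74.9, 114.8, 115.5, 7.7, 74.9, 33.6, 67.9, 105.7, 39.9, 75.6, 58.1, 0.0, 119.0, 69.3, 73.5, 13.3.
Season total = 1043.7 DD.
Complete generations = ⌊1043.7 / 164⌋ = 6.

6 generations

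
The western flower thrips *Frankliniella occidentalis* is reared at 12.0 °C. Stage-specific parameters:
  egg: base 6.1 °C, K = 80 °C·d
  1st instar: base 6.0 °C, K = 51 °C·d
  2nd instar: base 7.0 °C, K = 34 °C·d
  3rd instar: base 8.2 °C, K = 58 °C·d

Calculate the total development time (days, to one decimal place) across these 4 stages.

44.1 days

egg: 80 / (12.0 − 6.1) = 80 / 5.9 = 13.559 d.
1st instar: 51 / (12.0 − 6.0) = 51 / 6.0 = 8.500 d.
2nd instar: 34 / (12.0 − 7.0) = 34 / 5.0 = 6.800 d.
3rd instar: 58 / (12.0 − 8.2) = 58 / 3.8 = 15.263 d.
Sum = 44.122 ≈ 44.1 days.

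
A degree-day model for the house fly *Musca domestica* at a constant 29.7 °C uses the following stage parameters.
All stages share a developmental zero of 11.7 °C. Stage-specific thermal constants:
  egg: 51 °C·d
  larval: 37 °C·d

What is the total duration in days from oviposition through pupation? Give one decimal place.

Daily accumulation at 29.7 °C = 29.7 − 11.7 = 18.0 DD/day.
Total K = 51 + 37 = 88 DD.
Total duration = 88 / 18.0 = 4.889 ≈ 4.9 days.

4.9 days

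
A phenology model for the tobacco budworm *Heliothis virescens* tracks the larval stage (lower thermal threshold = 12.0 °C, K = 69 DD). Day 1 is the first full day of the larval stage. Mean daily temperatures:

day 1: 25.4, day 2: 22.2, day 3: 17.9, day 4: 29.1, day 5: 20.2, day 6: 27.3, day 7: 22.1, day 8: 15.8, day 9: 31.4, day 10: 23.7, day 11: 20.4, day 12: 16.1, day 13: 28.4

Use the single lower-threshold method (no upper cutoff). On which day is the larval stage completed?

Daily DD above 12.0 °C: 13.4, 10.2, 5.9, 17.1, 8.2, 15.3, 10.1, 3.8, 19.4, 11.7, 8.4, 4.1, 16.4.
Cumulative: 13.4, 23.6, 29.5, 46.6, 54.8, 70.1, 80.2, 84.0, 103.4, 115.1, 123.5, 127.6, 144.0.
The total first reaches 69 DD on day 6.

day 6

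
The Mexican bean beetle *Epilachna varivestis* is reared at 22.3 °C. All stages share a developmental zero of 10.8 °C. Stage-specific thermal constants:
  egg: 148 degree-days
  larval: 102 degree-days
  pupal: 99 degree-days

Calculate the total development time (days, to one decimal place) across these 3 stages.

Daily accumulation at 22.3 °C = 22.3 − 10.8 = 11.5 DD/day.
Total K = 148 + 102 + 99 = 349 DD.
Total duration = 349 / 11.5 = 30.348 ≈ 30.3 days.

30.3 days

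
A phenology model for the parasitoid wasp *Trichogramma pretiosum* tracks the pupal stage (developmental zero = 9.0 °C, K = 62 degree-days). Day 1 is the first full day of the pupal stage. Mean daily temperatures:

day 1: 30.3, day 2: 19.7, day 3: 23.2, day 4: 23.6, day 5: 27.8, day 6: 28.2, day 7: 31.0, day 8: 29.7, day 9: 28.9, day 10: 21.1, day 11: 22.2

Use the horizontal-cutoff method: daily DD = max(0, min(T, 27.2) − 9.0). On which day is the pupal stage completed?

Daily DD above 9.0 °C (capped at 18.2): 18.2, 10.7, 14.2, 14.6, 18.2, 18.2, 18.2, 18.2, 18.2, 12.1, 13.2.
Cumulative: 18.2, 28.9, 43.1, 57.7, 75.9, 94.1, 112.3, 130.5, 148.7, 160.8, 174.0.
The total first reaches 62 DD on day 5.

day 5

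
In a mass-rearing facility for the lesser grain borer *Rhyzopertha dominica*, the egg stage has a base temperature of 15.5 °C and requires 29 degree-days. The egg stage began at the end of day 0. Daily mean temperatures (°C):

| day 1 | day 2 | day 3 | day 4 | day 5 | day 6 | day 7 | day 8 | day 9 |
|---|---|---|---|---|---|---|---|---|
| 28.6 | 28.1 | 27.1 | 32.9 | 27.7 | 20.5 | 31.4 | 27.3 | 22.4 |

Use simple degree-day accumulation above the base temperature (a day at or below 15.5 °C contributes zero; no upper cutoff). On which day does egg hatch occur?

Daily DD above 15.5 °C: 13.1, 12.6, 11.6, 17.4, 12.2, 5.0, 15.9, 11.8, 6.9.
Cumulative: 13.1, 25.7, 37.3, 54.7, 66.9, 71.9, 87.8, 99.6, 106.5.
The total first reaches 29 DD on day 3.

day 3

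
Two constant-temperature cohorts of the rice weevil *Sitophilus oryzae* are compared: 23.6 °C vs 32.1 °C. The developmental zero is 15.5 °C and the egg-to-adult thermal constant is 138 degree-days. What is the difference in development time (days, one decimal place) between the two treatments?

8.7 days

At 23.6 °C: 138 / (23.6 − 15.5) = 138 / 8.1 = 17.037 d.
At 32.1 °C: 138 / (32.1 − 15.5) = 138 / 16.6 = 8.313 d.
Difference = |17.037 − 8.313| = 8.724 ≈ 8.7 days.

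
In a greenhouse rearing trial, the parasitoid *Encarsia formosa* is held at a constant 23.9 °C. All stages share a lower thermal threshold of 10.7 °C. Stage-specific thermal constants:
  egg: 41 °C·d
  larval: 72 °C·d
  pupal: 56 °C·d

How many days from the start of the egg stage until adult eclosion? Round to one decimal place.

12.8 days

Daily accumulation at 23.9 °C = 23.9 − 10.7 = 13.2 DD/day.
Total K = 41 + 72 + 56 = 169 DD.
Total duration = 169 / 13.2 = 12.803 ≈ 12.8 days.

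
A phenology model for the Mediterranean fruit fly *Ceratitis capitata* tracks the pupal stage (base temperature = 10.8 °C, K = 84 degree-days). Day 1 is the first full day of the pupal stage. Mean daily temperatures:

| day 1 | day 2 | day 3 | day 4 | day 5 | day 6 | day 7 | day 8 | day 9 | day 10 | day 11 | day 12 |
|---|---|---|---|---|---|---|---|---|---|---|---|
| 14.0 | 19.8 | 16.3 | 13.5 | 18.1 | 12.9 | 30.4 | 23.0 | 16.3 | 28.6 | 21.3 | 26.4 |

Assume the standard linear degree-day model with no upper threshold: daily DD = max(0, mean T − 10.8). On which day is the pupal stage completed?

day 10

Daily DD above 10.8 °C: 3.2, 9.0, 5.5, 2.7, 7.3, 2.1, 19.6, 12.2, 5.5, 17.8, 10.5, 15.6.
Cumulative: 3.2, 12.2, 17.7, 20.4, 27.7, 29.8, 49.4, 61.6, 67.1, 84.9, 95.4, 111.0.
The total first reaches 84 DD on day 10.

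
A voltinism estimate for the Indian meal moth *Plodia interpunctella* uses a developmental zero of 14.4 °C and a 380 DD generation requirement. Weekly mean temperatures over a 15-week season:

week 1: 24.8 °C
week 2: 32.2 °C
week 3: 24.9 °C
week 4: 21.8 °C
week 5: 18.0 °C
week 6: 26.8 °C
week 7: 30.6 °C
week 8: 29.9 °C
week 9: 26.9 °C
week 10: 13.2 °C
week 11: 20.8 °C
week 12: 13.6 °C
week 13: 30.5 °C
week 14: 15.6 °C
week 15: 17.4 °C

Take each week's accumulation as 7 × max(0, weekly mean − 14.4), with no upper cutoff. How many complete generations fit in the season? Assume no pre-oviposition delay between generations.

2 generations

Weekly DD (7 × max(0, T̄ − 14.4)): 72.8, 124.6, 73.5, 51.8, 25.2, 86.8, 113.4, 108.5, 87.5, 0.0, 44.8, 0.0, 112.7, 8.4, 21.0.
Season total = 931.0 DD.
Complete generations = ⌊931.0 / 380⌋ = 2.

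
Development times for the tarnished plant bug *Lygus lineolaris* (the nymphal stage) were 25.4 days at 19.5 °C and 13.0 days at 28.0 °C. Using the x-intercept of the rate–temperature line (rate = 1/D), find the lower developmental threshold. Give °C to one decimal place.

10.6 °C

Equal thermal constants: D₁(T₁ − T_b) = D₂(T₂ − T_b).
25.4·(19.5 − T_b) = 13.0·(28.0 − T_b)
T_b = (25.4·19.5 − 13.0·28.0) / (25.4 − 13.0) = 131.30 / 12.4 = 10.589 °C ≈ 10.6 °C.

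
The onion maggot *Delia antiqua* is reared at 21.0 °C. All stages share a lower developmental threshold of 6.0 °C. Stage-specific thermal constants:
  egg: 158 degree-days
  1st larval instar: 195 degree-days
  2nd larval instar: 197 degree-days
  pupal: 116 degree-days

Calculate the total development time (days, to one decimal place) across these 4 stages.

44.4 days

Daily accumulation at 21.0 °C = 21.0 − 6.0 = 15.0 DD/day.
Total K = 158 + 195 + 197 + 116 = 666 DD.
Total duration = 666 / 15.0 = 44.400 ≈ 44.4 days.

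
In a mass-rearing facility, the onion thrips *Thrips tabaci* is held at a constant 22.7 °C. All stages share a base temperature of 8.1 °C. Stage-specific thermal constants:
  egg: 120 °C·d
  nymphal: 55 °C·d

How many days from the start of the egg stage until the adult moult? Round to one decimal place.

Daily accumulation at 22.7 °C = 22.7 − 8.1 = 14.6 DD/day.
Total K = 120 + 55 = 175 DD.
Total duration = 175 / 14.6 = 11.986 ≈ 12.0 days.

12.0 days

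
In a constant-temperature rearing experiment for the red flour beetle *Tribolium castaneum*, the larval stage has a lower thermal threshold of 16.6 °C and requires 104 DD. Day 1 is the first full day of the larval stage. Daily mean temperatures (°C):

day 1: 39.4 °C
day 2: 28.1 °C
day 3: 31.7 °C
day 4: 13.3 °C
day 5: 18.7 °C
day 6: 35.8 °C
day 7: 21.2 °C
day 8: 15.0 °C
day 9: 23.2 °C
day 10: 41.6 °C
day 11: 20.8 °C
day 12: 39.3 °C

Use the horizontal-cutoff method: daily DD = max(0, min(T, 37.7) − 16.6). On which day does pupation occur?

Daily DD above 16.6 °C (capped at 21.1): 21.1, 11.5, 15.1, 0.0, 2.1, 19.2, 4.6, 0.0, 6.6, 21.1, 4.2, 21.1.
Cumulative: 21.1, 32.6, 47.7, 47.7, 49.8, 69.0, 73.6, 73.6, 80.2, 101.3, 105.5, 126.6.
The total first reaches 104 DD on day 11.

day 11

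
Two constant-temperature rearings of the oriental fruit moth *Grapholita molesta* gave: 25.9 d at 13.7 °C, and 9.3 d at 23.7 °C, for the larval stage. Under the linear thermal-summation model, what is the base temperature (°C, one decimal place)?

Equal thermal constants: D₁(T₁ − T_b) = D₂(T₂ − T_b).
25.9·(13.7 − T_b) = 9.3·(23.7 − T_b)
T_b = (25.9·13.7 − 9.3·23.7) / (25.9 − 9.3) = 134.42 / 16.6 = 8.098 °C ≈ 8.1 °C.

8.1 °C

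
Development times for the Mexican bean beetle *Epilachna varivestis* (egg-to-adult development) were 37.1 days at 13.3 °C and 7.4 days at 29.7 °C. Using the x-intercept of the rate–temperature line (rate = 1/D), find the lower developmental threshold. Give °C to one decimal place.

9.2 °C

Linear rate model ⇒ the product D·(T − T_b) is constant across temperatures.
37.1·(13.3 − T_b) = 7.4·(29.7 − T_b)
T_b = (37.1·13.3 − 7.4·29.7) / (37.1 − 7.4) = 273.65 / 29.7 = 9.214 °C ≈ 9.2 °C.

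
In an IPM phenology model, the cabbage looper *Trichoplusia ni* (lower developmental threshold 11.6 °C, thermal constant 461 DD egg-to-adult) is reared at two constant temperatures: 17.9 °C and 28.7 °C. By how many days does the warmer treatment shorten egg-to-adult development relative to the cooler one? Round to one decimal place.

46.2 days

At 17.9 °C: 461 / (17.9 − 11.6) = 461 / 6.3 = 73.175 d.
At 28.7 °C: 461 / (28.7 − 11.6) = 461 / 17.1 = 26.959 d.
Difference = |73.175 − 26.959| = 46.216 ≈ 46.2 days.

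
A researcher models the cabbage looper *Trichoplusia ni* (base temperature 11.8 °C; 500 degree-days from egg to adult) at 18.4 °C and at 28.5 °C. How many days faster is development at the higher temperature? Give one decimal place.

At 18.4 °C: 500 / (18.4 − 11.8) = 500 / 6.6 = 75.758 d.
At 28.5 °C: 500 / (28.5 − 11.8) = 500 / 16.7 = 29.940 d.
Difference = |75.758 − 29.940| = 45.817 ≈ 45.8 days.

45.8 days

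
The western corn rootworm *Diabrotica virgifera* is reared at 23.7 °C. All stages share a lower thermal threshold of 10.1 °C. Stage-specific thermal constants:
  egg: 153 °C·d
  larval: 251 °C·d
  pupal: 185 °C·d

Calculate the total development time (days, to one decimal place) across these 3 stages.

43.3 days

Daily accumulation at 23.7 °C = 23.7 − 10.1 = 13.6 DD/day.
Total K = 153 + 251 + 185 = 589 DD.
Total duration = 589 / 13.6 = 43.309 ≈ 43.3 days.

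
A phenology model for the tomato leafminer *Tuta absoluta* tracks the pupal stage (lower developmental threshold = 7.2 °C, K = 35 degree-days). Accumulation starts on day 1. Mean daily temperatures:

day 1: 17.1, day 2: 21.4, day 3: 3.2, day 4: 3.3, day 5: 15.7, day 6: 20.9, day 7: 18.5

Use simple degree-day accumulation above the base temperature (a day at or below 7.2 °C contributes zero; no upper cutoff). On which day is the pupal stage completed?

Daily DD above 7.2 °C: 9.9, 14.2, 0.0, 0.0, 8.5, 13.7, 11.3.
Cumulative: 9.9, 24.1, 24.1, 24.1, 32.6, 46.3, 57.6.
The total first reaches 35 DD on day 6.

day 6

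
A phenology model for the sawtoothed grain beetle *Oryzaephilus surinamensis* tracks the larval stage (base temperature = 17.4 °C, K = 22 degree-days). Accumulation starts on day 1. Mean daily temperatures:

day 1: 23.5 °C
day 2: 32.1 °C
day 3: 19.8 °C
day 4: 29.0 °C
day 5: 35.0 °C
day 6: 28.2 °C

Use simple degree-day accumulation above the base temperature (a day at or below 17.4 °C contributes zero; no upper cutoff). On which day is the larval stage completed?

day 3

Daily DD above 17.4 °C: 6.1, 14.7, 2.4, 11.6, 17.6, 10.8.
Cumulative: 6.1, 20.8, 23.2, 34.8, 52.4, 63.2.
The total first reaches 22 DD on day 3.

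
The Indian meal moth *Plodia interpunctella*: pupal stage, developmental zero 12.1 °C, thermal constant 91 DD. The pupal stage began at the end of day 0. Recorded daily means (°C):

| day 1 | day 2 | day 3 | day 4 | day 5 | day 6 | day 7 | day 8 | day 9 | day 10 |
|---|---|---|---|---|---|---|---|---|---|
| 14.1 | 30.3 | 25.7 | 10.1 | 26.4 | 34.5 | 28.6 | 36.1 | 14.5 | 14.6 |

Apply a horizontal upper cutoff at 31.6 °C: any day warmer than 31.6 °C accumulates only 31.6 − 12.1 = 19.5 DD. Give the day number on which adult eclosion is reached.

day 8

Daily DD above 12.1 °C (capped at 19.5): 2.0, 18.2, 13.6, 0.0, 14.3, 19.5, 16.5, 19.5, 2.4, 2.5.
Cumulative: 2.0, 20.2, 33.8, 33.8, 48.1, 67.6, 84.1, 103.6, 106.0, 108.5.
The total first reaches 91 DD on day 8.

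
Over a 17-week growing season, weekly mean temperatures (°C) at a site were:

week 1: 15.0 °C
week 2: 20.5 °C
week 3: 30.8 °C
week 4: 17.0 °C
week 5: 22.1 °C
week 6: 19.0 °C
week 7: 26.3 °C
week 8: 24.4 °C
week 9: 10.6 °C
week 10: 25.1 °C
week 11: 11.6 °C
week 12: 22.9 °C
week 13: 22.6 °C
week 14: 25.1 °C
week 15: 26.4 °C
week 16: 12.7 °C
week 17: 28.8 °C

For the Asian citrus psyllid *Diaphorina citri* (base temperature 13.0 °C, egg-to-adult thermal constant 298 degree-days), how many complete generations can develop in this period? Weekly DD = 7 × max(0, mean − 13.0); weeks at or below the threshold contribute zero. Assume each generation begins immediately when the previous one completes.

3 generations

Weekly DD (7 × max(0, T̄ − 13.0)): 14.0, 52.5, 124.6, 28.0, 63.7, 42.0, 93.1, 79.8, 0.0, 84.7, 0.0, 69.3, 67.2, 84.7, 93.8, 0.0, 110.6.
Season total = 1008.0 DD.
Complete generations = ⌊1008.0 / 298⌋ = 3.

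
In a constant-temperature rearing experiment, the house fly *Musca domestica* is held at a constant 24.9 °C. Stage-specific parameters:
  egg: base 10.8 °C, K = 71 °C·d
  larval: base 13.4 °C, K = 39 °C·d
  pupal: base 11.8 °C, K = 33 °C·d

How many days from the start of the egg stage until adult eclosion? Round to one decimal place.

egg: 71 / (24.9 − 10.8) = 71 / 14.1 = 5.035 d.
larval: 39 / (24.9 − 13.4) = 39 / 11.5 = 3.391 d.
pupal: 33 / (24.9 − 11.8) = 33 / 13.1 = 2.519 d.
Sum = 10.946 ≈ 10.9 days.

10.9 days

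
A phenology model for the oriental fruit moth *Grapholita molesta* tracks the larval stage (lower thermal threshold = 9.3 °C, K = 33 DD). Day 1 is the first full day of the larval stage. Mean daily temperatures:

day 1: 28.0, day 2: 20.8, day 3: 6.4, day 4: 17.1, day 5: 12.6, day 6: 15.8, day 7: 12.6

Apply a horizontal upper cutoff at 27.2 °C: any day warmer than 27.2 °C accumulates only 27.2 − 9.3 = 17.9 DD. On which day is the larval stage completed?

day 4

Daily DD above 9.3 °C (capped at 17.9): 17.9, 11.5, 0.0, 7.8, 3.3, 6.5, 3.3.
Cumulative: 17.9, 29.4, 29.4, 37.2, 40.5, 47.0, 50.3.
The total first reaches 33 DD on day 4.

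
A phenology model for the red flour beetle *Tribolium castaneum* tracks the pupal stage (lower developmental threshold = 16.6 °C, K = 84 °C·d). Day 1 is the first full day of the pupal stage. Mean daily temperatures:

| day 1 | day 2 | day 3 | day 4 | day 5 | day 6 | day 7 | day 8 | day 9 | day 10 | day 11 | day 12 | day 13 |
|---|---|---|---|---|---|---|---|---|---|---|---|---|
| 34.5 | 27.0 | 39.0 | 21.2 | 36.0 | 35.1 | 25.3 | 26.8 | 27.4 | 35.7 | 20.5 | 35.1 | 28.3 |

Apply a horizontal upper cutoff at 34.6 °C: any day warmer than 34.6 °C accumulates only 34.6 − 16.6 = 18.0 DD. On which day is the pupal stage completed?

Daily DD above 16.6 °C (capped at 18.0): 17.9, 10.4, 18.0, 4.6, 18.0, 18.0, 8.7, 10.2, 10.8, 18.0, 3.9, 18.0, 11.7.
Cumulative: 17.9, 28.3, 46.3, 50.9, 68.9, 86.9, 95.6, 105.8, 116.6, 134.6, 138.5, 156.5, 168.2.
The total first reaches 84 DD on day 6.

day 6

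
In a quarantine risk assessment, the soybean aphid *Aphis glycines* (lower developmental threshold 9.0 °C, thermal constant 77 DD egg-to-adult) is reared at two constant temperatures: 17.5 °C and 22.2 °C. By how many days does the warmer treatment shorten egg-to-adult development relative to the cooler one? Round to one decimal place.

At 17.5 °C: 77 / (17.5 − 9.0) = 77 / 8.5 = 9.059 d.
At 22.2 °C: 77 / (22.2 − 9.0) = 77 / 13.2 = 5.833 d.
Difference = |9.059 − 5.833| = 3.225 ≈ 3.2 days.

3.2 days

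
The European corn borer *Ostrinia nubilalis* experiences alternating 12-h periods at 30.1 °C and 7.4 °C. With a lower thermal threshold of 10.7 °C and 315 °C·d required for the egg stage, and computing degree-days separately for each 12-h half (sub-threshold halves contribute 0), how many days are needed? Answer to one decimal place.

32.5 days

Day half: max(0, 30.1 − 10.7) × 0.5 = 19.4 × 0.5 = 9.70 DD.
Night half: max(0, 7.4 − 10.7) × 0.5 = 0.0 × 0.5 = 0.00 DD.
Per 24 h: 9.70 DD/day.
Duration = 315 / 9.70 = 32.474 ≈ 32.5 days.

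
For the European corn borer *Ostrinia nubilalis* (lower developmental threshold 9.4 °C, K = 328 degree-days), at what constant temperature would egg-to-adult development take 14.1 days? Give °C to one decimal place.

Required daily accumulation = 328 / 14.1 = 23.262 DD/day.
T = T_base + 23.262 = 9.4 + 23.262 = 32.662 ≈ 32.7 °C.

32.7 °C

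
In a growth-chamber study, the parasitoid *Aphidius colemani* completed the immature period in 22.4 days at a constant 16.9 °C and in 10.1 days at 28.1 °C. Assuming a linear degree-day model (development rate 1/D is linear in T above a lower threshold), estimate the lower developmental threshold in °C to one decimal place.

Equal thermal constants: D₁(T₁ − T_b) = D₂(T₂ − T_b).
22.4·(16.9 − T_b) = 10.1·(28.1 − T_b)
T_b = (22.4·16.9 − 10.1·28.1) / (22.4 − 10.1) = 94.75 / 12.3 = 7.703 °C ≈ 7.7 °C.

7.7 °C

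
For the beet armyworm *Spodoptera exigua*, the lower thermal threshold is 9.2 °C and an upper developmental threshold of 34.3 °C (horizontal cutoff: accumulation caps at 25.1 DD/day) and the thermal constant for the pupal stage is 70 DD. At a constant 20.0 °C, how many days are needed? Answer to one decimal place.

6.5 days

Daily accumulation = 20.0 − 9.2 = 10.8 DD/day.
Duration = 70 / 10.8 = 6.481 ≈ 6.5 days.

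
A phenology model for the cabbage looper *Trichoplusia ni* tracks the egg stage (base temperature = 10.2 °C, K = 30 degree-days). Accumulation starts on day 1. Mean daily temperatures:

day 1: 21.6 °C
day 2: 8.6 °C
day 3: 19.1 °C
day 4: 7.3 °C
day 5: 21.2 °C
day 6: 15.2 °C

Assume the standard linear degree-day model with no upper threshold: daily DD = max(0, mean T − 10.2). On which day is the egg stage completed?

day 5

Daily DD above 10.2 °C: 11.4, 0.0, 8.9, 0.0, 11.0, 5.0.
Cumulative: 11.4, 11.4, 20.3, 20.3, 31.3, 36.3.
The total first reaches 30 DD on day 5.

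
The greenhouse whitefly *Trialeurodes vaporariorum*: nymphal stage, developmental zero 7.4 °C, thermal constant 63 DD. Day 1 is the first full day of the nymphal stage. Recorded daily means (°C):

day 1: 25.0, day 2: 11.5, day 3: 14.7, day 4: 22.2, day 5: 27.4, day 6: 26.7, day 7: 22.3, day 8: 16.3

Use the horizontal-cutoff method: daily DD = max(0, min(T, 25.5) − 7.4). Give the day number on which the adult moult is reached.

Daily DD above 7.4 °C (capped at 18.1): 17.6, 4.1, 7.3, 14.8, 18.1, 18.1, 14.9, 8.9.
Cumulative: 17.6, 21.7, 29.0, 43.8, 61.9, 80.0, 94.9, 103.8.
The total first reaches 63 DD on day 6.

day 6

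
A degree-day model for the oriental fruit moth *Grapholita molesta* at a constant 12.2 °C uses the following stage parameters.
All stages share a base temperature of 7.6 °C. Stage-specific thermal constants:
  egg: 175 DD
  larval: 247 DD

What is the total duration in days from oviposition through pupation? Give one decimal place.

91.7 days

Daily accumulation at 12.2 °C = 12.2 − 7.6 = 4.6 DD/day.
Total K = 175 + 247 = 422 DD.
Total duration = 422 / 4.6 = 91.739 ≈ 91.7 days.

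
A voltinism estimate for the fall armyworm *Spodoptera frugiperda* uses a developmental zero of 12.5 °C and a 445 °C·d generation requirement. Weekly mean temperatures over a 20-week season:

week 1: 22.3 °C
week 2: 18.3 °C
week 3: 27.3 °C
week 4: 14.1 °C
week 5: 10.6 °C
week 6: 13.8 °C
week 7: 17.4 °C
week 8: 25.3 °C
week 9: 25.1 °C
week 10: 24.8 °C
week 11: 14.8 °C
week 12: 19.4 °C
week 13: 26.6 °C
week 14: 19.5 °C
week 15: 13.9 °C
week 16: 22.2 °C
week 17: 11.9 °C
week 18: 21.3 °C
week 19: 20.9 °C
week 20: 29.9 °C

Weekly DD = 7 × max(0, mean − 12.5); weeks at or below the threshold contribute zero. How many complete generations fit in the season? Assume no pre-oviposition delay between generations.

2 generations

Weekly DD (7 × max(0, T̄ − 12.5)): 68.6, 40.6, 103.6, 11.2, 0.0, 9.1, 34.3, 89.6, 88.2, 86.1, 16.1, 48.3, 98.7, 49.0, 9.8, 67.9, 0.0, 61.6, 58.8, 121.8.
Season total = 1063.3 DD.
Complete generations = ⌊1063.3 / 445⌋ = 2.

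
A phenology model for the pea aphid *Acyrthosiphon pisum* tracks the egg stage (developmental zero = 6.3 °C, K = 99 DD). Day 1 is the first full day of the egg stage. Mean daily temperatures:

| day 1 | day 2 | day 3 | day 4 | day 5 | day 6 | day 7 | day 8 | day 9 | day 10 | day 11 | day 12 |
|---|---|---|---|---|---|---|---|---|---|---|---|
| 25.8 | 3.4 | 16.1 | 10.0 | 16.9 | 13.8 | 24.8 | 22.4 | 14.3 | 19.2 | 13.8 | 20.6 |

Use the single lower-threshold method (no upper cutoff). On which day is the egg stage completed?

Daily DD above 6.3 °C: 19.5, 0.0, 9.8, 3.7, 10.6, 7.5, 18.5, 16.1, 8.0, 12.9, 7.5, 14.3.
Cumulative: 19.5, 19.5, 29.3, 33.0, 43.6, 51.1, 69.6, 85.7, 93.7, 106.6, 114.1, 128.4.
The total first reaches 99 DD on day 10.

day 10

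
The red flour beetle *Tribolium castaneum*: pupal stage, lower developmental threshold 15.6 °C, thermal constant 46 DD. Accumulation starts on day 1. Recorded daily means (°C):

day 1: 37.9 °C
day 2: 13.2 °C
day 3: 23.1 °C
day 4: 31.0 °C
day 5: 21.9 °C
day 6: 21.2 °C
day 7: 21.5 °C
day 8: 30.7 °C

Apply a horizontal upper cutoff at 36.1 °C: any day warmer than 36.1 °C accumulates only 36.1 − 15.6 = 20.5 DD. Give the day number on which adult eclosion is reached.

day 5

Daily DD above 15.6 °C (capped at 20.5): 20.5, 0.0, 7.5, 15.4, 6.3, 5.6, 5.9, 15.1.
Cumulative: 20.5, 20.5, 28.0, 43.4, 49.7, 55.3, 61.2, 76.3.
The total first reaches 46 DD on day 5.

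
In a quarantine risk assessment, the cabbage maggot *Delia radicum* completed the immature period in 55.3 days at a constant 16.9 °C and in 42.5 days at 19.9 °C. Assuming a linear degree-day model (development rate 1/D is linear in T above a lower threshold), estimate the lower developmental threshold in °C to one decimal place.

Equal thermal constants: D₁(T₁ − T_b) = D₂(T₂ − T_b).
55.3·(16.9 − T_b) = 42.5·(19.9 − T_b)
T_b = (55.3·16.9 − 42.5·19.9) / (55.3 − 42.5) = 88.82 / 12.8 = 6.939 °C ≈ 6.9 °C.

6.9 °C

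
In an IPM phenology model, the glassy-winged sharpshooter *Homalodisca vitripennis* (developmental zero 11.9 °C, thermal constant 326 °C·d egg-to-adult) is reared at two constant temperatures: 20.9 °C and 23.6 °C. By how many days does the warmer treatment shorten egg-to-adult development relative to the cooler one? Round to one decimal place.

8.4 days

At 20.9 °C: 326 / (20.9 − 11.9) = 326 / 9.0 = 36.222 d.
At 23.6 °C: 326 / (23.6 − 11.9) = 326 / 11.7 = 27.863 d.
Difference = |36.222 − 27.863| = 8.359 ≈ 8.4 days.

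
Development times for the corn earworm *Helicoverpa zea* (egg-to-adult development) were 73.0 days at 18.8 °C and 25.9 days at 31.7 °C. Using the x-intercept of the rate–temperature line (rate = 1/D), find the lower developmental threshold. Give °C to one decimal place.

11.7 °C

Linear rate model ⇒ the product D·(T − T_b) is constant across temperatures.
73.0·(18.8 − T_b) = 25.9·(31.7 − T_b)
T_b = (73.0·18.8 − 25.9·31.7) / (73.0 − 25.9) = 551.37 / 47.1 = 11.706 °C ≈ 11.7 °C.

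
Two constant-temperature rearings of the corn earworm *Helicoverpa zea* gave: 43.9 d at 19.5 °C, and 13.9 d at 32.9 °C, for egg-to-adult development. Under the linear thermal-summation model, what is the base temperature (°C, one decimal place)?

13.3 °C

Equal thermal constants: D₁(T₁ − T_b) = D₂(T₂ − T_b).
43.9·(19.5 − T_b) = 13.9·(32.9 − T_b)
T_b = (43.9·19.5 − 13.9·32.9) / (43.9 − 13.9) = 398.74 / 30.0 = 13.291 °C ≈ 13.3 °C.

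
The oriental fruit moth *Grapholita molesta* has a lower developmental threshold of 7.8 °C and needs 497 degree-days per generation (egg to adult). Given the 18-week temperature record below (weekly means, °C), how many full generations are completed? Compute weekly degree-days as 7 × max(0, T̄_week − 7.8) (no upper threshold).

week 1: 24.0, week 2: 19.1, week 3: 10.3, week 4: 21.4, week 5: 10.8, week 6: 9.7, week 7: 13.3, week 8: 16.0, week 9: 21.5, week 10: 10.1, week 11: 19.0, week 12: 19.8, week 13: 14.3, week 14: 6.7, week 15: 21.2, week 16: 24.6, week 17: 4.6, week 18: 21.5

Weekly DD (7 × max(0, T̄ − 7.8)): 113.4, 79.1, 17.5, 95.2, 21.0, 13.3, 38.5, 57.4, 95.9, 16.1, 78.4, 84.0, 45.5, 0.0, 93.8, 117.6, 0.0, 95.9.
Season total = 1062.6 DD.
Complete generations = ⌊1062.6 / 497⌋ = 2.

2 generations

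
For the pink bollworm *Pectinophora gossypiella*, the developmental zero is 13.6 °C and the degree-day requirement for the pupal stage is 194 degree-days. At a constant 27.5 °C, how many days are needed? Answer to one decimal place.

14.0 days

Daily accumulation = 27.5 − 13.6 = 13.9 DD/day.
Duration = 194 / 13.9 = 13.957 ≈ 14.0 days.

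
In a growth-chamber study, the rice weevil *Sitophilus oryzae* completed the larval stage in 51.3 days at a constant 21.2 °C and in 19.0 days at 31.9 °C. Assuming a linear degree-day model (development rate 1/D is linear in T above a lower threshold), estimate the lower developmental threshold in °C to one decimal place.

Under the model K = D·(T − T_b), so D₁·(T₁ − T_b) = D₂·(T₂ − T_b).
51.3·(21.2 − T_b) = 19.0·(31.9 − T_b)
T_b = (51.3·21.2 − 19.0·31.9) / (51.3 − 19.0) = 481.46 / 32.3 = 14.906 °C ≈ 14.9 °C.

14.9 °C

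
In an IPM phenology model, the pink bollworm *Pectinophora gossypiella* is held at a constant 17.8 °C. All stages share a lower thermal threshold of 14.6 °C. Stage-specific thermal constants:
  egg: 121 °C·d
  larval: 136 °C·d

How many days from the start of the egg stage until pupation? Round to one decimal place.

80.3 days

Daily accumulation at 17.8 °C = 17.8 − 14.6 = 3.2 DD/day.
Total K = 121 + 136 = 257 DD.
Total duration = 257 / 3.2 = 80.312 ≈ 80.3 days.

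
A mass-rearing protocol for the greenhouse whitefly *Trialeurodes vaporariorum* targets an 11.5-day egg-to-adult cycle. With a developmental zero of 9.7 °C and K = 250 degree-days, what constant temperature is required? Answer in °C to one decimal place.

Required daily accumulation = 250 / 11.5 = 21.739 DD/day.
T = T_base + 21.739 = 9.7 + 21.739 = 31.439 ≈ 31.4 °C.

31.4 °C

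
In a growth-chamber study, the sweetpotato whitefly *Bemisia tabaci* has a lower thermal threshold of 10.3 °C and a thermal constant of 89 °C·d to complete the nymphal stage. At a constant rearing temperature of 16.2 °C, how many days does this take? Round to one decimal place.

15.1 days

Daily accumulation = 16.2 − 10.3 = 5.9 DD/day.
Duration = 89 / 5.9 = 15.085 ≈ 15.1 days.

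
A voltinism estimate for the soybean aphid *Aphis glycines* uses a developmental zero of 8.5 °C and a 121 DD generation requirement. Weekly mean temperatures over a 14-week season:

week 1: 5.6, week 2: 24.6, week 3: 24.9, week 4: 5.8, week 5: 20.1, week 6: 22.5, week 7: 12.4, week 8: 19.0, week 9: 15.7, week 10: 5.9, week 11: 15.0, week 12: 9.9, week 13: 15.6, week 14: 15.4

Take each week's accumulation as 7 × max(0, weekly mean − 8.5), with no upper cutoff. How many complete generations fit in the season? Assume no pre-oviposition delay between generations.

Weekly DD (7 × max(0, T̄ − 8.5)): 0.0, 112.7, 114.8, 0.0, 81.2, 98.0, 27.3, 73.5, 50.4, 0.0, 45.5, 9.8, 49.7, 48.3.
Season total = 711.2 DD.
Complete generations = ⌊711.2 / 121⌋ = 5.

5 generations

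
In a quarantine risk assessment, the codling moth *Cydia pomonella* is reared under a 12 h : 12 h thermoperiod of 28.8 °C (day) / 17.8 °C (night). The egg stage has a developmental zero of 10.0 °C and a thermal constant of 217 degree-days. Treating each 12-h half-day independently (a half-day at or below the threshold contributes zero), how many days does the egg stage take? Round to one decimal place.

Day half: max(0, 28.8 − 10.0) × 0.5 = 18.8 × 0.5 = 9.40 DD.
Night half: max(0, 17.8 − 10.0) × 0.5 = 7.8 × 0.5 = 3.90 DD.
Per 24 h: 13.30 DD/day.
Duration = 217 / 13.30 = 16.316 ≈ 16.3 days.

16.3 days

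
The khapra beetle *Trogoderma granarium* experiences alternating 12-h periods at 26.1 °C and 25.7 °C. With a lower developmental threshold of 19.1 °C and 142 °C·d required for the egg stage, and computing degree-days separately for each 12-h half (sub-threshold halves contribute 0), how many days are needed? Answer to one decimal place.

20.9 days

Day half: max(0, 26.1 − 19.1) × 0.5 = 7.0 × 0.5 = 3.50 DD.
Night half: max(0, 25.7 − 19.1) × 0.5 = 6.6 × 0.5 = 3.30 DD.
Per 24 h: 6.80 DD/day.
Duration = 142 / 6.80 = 20.882 ≈ 20.9 days.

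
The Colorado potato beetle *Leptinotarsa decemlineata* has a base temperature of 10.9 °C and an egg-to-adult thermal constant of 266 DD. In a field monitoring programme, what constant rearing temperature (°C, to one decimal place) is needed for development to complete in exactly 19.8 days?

Required daily accumulation = 266 / 19.8 = 13.434 DD/day.
T = T_base + 13.434 = 10.9 + 13.434 = 24.334 ≈ 24.3 °C.

24.3 °C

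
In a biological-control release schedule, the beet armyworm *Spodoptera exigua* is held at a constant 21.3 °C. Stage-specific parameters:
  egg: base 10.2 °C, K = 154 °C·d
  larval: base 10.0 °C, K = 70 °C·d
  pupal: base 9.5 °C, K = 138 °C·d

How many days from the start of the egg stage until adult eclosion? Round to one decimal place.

egg: 154 / (21.3 − 10.2) = 154 / 11.1 = 13.874 d.
larval: 70 / (21.3 − 10.0) = 70 / 11.3 = 6.195 d.
pupal: 138 / (21.3 − 9.5) = 138 / 11.8 = 11.695 d.
Sum = 31.763 ≈ 31.8 days.

31.8 days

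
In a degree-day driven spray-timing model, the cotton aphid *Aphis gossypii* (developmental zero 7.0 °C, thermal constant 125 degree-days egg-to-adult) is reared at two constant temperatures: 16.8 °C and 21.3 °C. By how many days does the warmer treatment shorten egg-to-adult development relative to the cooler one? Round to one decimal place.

4.0 days

At 16.8 °C: 125 / (16.8 − 7.0) = 125 / 9.8 = 12.755 d.
At 21.3 °C: 125 / (21.3 − 7.0) = 125 / 14.3 = 8.741 d.
Difference = |12.755 − 8.741| = 4.014 ≈ 4.0 days.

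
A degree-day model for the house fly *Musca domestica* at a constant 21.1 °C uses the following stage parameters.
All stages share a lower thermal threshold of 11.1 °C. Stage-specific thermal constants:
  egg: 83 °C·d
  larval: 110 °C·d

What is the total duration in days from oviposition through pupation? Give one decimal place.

Daily accumulation at 21.1 °C = 21.1 − 11.1 = 10.0 DD/day.
Total K = 83 + 110 = 193 DD.
Total duration = 193 / 10.0 = 19.300 ≈ 19.3 days.

19.3 days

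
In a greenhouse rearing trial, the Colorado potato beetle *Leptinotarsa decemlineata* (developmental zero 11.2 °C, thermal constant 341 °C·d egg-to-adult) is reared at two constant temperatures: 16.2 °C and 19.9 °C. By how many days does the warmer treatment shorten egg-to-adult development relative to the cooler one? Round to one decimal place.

29.0 days

At 16.2 °C: 341 / (16.2 − 11.2) = 341 / 5.0 = 68.200 d.
At 19.9 °C: 341 / (19.9 − 11.2) = 341 / 8.7 = 39.195 d.
Difference = |68.200 − 39.195| = 29.005 ≈ 29.0 days.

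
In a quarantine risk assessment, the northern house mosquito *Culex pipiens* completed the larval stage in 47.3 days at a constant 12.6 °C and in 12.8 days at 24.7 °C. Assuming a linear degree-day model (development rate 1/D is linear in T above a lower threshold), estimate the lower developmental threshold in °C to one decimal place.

Equal thermal constants: D₁(T₁ − T_b) = D₂(T₂ − T_b).
47.3·(12.6 − T_b) = 12.8·(24.7 − T_b)
T_b = (47.3·12.6 − 12.8·24.7) / (47.3 − 12.8) = 279.82 / 34.5 = 8.111 °C ≈ 8.1 °C.

8.1 °C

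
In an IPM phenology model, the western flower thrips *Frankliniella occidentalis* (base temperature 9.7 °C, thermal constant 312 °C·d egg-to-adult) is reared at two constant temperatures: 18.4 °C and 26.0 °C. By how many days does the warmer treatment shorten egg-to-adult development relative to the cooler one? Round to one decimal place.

16.7 days

At 18.4 °C: 312 / (18.4 − 9.7) = 312 / 8.7 = 35.862 d.
At 26.0 °C: 312 / (26.0 − 9.7) = 312 / 16.3 = 19.141 d.
Difference = |35.862 − 19.141| = 16.721 ≈ 16.7 days.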